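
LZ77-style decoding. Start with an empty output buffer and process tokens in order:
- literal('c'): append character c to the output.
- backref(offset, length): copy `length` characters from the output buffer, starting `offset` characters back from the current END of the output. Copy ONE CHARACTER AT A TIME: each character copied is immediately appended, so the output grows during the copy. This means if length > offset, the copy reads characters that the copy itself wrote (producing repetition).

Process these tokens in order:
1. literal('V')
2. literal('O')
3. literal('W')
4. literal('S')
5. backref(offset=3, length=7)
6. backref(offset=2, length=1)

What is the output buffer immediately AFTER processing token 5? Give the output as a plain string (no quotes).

Answer: VOWSOWSOWSO

Derivation:
Token 1: literal('V'). Output: "V"
Token 2: literal('O'). Output: "VO"
Token 3: literal('W'). Output: "VOW"
Token 4: literal('S'). Output: "VOWS"
Token 5: backref(off=3, len=7) (overlapping!). Copied 'OWSOWSO' from pos 1. Output: "VOWSOWSOWSO"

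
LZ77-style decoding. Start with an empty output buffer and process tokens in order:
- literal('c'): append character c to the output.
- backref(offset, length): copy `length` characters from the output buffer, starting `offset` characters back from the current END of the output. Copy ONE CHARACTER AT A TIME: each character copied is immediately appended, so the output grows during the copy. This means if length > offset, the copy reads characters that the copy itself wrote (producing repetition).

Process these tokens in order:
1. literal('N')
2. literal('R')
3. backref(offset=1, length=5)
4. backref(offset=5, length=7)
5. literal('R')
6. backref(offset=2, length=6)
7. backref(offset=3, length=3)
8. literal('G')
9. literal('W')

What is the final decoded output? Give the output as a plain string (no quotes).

Answer: NRRRRRRRRRRRRRRRRRRRRRRRGW

Derivation:
Token 1: literal('N'). Output: "N"
Token 2: literal('R'). Output: "NR"
Token 3: backref(off=1, len=5) (overlapping!). Copied 'RRRRR' from pos 1. Output: "NRRRRRR"
Token 4: backref(off=5, len=7) (overlapping!). Copied 'RRRRRRR' from pos 2. Output: "NRRRRRRRRRRRRR"
Token 5: literal('R'). Output: "NRRRRRRRRRRRRRR"
Token 6: backref(off=2, len=6) (overlapping!). Copied 'RRRRRR' from pos 13. Output: "NRRRRRRRRRRRRRRRRRRRR"
Token 7: backref(off=3, len=3). Copied 'RRR' from pos 18. Output: "NRRRRRRRRRRRRRRRRRRRRRRR"
Token 8: literal('G'). Output: "NRRRRRRRRRRRRRRRRRRRRRRRG"
Token 9: literal('W'). Output: "NRRRRRRRRRRRRRRRRRRRRRRRGW"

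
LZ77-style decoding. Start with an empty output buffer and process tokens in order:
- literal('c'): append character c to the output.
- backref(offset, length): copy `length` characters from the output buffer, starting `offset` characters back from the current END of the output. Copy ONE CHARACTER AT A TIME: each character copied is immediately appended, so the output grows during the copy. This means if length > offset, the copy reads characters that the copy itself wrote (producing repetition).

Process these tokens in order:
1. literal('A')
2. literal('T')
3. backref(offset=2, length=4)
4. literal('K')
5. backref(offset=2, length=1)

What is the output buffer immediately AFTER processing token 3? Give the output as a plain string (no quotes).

Token 1: literal('A'). Output: "A"
Token 2: literal('T'). Output: "AT"
Token 3: backref(off=2, len=4) (overlapping!). Copied 'ATAT' from pos 0. Output: "ATATAT"

Answer: ATATAT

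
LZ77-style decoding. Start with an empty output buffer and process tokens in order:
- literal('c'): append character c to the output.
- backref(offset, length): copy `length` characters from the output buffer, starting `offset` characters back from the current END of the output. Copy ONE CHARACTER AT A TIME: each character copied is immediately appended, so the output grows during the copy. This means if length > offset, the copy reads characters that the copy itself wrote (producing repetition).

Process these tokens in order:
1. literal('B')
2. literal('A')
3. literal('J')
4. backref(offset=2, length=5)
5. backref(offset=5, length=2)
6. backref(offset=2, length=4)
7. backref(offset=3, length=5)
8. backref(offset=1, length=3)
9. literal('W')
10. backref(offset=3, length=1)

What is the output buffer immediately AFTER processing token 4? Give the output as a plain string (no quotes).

Token 1: literal('B'). Output: "B"
Token 2: literal('A'). Output: "BA"
Token 3: literal('J'). Output: "BAJ"
Token 4: backref(off=2, len=5) (overlapping!). Copied 'AJAJA' from pos 1. Output: "BAJAJAJA"

Answer: BAJAJAJA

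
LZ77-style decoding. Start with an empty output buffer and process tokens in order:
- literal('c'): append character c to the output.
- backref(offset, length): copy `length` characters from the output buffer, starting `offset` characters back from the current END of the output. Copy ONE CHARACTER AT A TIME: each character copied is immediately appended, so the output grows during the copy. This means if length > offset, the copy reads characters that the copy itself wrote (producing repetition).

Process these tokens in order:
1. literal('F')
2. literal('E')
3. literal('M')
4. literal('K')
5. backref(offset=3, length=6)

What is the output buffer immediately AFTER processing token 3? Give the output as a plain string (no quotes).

Answer: FEM

Derivation:
Token 1: literal('F'). Output: "F"
Token 2: literal('E'). Output: "FE"
Token 3: literal('M'). Output: "FEM"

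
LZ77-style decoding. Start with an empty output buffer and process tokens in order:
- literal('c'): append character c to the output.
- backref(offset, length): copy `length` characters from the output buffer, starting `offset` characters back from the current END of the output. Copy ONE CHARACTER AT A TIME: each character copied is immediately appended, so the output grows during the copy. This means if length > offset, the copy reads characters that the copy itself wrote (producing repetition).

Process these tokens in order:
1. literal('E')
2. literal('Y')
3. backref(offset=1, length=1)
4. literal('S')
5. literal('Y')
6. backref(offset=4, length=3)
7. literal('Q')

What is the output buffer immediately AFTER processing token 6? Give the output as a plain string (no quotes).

Token 1: literal('E'). Output: "E"
Token 2: literal('Y'). Output: "EY"
Token 3: backref(off=1, len=1). Copied 'Y' from pos 1. Output: "EYY"
Token 4: literal('S'). Output: "EYYS"
Token 5: literal('Y'). Output: "EYYSY"
Token 6: backref(off=4, len=3). Copied 'YYS' from pos 1. Output: "EYYSYYYS"

Answer: EYYSYYYS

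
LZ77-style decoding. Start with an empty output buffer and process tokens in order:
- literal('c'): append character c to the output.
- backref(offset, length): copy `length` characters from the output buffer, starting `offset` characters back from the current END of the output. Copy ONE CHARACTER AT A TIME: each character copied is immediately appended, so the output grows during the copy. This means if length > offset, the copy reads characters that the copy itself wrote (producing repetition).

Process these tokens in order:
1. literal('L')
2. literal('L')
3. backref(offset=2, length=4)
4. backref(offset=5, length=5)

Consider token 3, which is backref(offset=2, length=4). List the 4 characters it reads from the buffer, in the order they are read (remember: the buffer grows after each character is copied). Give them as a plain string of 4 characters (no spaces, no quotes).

Answer: LLLL

Derivation:
Token 1: literal('L'). Output: "L"
Token 2: literal('L'). Output: "LL"
Token 3: backref(off=2, len=4). Buffer before: "LL" (len 2)
  byte 1: read out[0]='L', append. Buffer now: "LLL"
  byte 2: read out[1]='L', append. Buffer now: "LLLL"
  byte 3: read out[2]='L', append. Buffer now: "LLLLL"
  byte 4: read out[3]='L', append. Buffer now: "LLLLLL"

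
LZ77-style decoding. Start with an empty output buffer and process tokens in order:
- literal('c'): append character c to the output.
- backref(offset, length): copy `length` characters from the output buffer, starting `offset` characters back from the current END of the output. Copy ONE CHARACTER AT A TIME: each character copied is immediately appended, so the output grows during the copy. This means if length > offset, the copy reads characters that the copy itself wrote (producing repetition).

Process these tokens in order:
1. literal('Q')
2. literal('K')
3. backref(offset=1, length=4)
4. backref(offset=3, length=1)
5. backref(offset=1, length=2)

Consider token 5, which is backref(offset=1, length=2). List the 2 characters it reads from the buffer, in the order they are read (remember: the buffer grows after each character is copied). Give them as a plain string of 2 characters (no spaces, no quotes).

Token 1: literal('Q'). Output: "Q"
Token 2: literal('K'). Output: "QK"
Token 3: backref(off=1, len=4) (overlapping!). Copied 'KKKK' from pos 1. Output: "QKKKKK"
Token 4: backref(off=3, len=1). Copied 'K' from pos 3. Output: "QKKKKKK"
Token 5: backref(off=1, len=2). Buffer before: "QKKKKKK" (len 7)
  byte 1: read out[6]='K', append. Buffer now: "QKKKKKKK"
  byte 2: read out[7]='K', append. Buffer now: "QKKKKKKKK"

Answer: KK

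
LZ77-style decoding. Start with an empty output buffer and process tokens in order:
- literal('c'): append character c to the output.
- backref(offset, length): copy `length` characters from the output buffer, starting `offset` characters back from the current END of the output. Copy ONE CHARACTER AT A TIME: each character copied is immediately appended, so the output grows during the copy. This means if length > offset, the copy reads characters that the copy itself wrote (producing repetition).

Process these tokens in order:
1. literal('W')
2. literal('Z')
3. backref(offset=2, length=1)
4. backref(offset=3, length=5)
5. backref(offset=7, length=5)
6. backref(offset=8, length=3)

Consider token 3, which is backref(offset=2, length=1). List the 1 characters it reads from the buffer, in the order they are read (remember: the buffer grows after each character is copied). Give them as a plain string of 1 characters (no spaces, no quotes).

Token 1: literal('W'). Output: "W"
Token 2: literal('Z'). Output: "WZ"
Token 3: backref(off=2, len=1). Buffer before: "WZ" (len 2)
  byte 1: read out[0]='W', append. Buffer now: "WZW"

Answer: W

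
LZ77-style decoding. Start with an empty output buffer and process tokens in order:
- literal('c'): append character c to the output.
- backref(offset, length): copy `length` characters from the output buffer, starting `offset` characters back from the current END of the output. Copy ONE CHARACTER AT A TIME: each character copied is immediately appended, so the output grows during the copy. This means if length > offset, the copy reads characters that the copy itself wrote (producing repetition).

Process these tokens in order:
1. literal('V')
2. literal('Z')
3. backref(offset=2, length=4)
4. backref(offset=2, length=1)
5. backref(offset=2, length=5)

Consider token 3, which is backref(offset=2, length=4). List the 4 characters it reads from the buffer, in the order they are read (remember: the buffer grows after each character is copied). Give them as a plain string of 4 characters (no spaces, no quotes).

Answer: VZVZ

Derivation:
Token 1: literal('V'). Output: "V"
Token 2: literal('Z'). Output: "VZ"
Token 3: backref(off=2, len=4). Buffer before: "VZ" (len 2)
  byte 1: read out[0]='V', append. Buffer now: "VZV"
  byte 2: read out[1]='Z', append. Buffer now: "VZVZ"
  byte 3: read out[2]='V', append. Buffer now: "VZVZV"
  byte 4: read out[3]='Z', append. Buffer now: "VZVZVZ"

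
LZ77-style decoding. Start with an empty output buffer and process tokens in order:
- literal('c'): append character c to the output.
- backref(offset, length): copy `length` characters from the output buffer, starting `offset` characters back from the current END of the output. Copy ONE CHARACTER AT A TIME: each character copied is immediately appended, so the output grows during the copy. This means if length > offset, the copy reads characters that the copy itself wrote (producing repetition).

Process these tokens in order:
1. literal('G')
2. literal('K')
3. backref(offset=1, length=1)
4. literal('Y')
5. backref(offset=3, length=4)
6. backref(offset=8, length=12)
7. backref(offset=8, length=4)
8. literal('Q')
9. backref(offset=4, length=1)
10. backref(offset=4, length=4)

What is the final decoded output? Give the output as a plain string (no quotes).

Answer: GKKYKKYKGKKYKKYKGKKYKKYKQKYKQK

Derivation:
Token 1: literal('G'). Output: "G"
Token 2: literal('K'). Output: "GK"
Token 3: backref(off=1, len=1). Copied 'K' from pos 1. Output: "GKK"
Token 4: literal('Y'). Output: "GKKY"
Token 5: backref(off=3, len=4) (overlapping!). Copied 'KKYK' from pos 1. Output: "GKKYKKYK"
Token 6: backref(off=8, len=12) (overlapping!). Copied 'GKKYKKYKGKKY' from pos 0. Output: "GKKYKKYKGKKYKKYKGKKY"
Token 7: backref(off=8, len=4). Copied 'KKYK' from pos 12. Output: "GKKYKKYKGKKYKKYKGKKYKKYK"
Token 8: literal('Q'). Output: "GKKYKKYKGKKYKKYKGKKYKKYKQ"
Token 9: backref(off=4, len=1). Copied 'K' from pos 21. Output: "GKKYKKYKGKKYKKYKGKKYKKYKQK"
Token 10: backref(off=4, len=4). Copied 'YKQK' from pos 22. Output: "GKKYKKYKGKKYKKYKGKKYKKYKQKYKQK"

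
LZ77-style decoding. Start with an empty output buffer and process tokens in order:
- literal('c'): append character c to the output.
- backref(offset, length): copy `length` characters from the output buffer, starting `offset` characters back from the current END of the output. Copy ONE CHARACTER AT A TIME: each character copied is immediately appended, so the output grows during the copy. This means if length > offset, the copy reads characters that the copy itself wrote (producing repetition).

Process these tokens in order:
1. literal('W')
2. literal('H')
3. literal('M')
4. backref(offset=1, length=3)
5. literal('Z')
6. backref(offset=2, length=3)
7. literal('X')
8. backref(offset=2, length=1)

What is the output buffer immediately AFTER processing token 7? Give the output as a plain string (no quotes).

Token 1: literal('W'). Output: "W"
Token 2: literal('H'). Output: "WH"
Token 3: literal('M'). Output: "WHM"
Token 4: backref(off=1, len=3) (overlapping!). Copied 'MMM' from pos 2. Output: "WHMMMM"
Token 5: literal('Z'). Output: "WHMMMMZ"
Token 6: backref(off=2, len=3) (overlapping!). Copied 'MZM' from pos 5. Output: "WHMMMMZMZM"
Token 7: literal('X'). Output: "WHMMMMZMZMX"

Answer: WHMMMMZMZMX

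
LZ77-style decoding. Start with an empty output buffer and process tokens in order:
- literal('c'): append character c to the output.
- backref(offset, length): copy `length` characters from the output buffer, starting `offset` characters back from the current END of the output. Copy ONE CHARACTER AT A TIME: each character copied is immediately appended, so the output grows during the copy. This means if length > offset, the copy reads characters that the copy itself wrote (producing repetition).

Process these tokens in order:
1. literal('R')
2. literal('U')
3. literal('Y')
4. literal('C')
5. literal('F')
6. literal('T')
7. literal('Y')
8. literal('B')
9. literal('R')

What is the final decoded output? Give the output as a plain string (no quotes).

Answer: RUYCFTYBR

Derivation:
Token 1: literal('R'). Output: "R"
Token 2: literal('U'). Output: "RU"
Token 3: literal('Y'). Output: "RUY"
Token 4: literal('C'). Output: "RUYC"
Token 5: literal('F'). Output: "RUYCF"
Token 6: literal('T'). Output: "RUYCFT"
Token 7: literal('Y'). Output: "RUYCFTY"
Token 8: literal('B'). Output: "RUYCFTYB"
Token 9: literal('R'). Output: "RUYCFTYBR"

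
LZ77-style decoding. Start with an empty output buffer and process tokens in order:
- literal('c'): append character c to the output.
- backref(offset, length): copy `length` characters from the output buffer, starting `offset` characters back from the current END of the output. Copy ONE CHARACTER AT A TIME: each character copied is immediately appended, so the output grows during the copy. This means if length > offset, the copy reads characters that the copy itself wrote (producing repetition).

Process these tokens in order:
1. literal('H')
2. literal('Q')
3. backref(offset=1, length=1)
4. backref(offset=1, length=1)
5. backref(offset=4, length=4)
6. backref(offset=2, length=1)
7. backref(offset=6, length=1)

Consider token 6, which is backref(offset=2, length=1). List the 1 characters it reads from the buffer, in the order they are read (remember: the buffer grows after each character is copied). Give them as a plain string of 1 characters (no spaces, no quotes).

Token 1: literal('H'). Output: "H"
Token 2: literal('Q'). Output: "HQ"
Token 3: backref(off=1, len=1). Copied 'Q' from pos 1. Output: "HQQ"
Token 4: backref(off=1, len=1). Copied 'Q' from pos 2. Output: "HQQQ"
Token 5: backref(off=4, len=4). Copied 'HQQQ' from pos 0. Output: "HQQQHQQQ"
Token 6: backref(off=2, len=1). Buffer before: "HQQQHQQQ" (len 8)
  byte 1: read out[6]='Q', append. Buffer now: "HQQQHQQQQ"

Answer: Q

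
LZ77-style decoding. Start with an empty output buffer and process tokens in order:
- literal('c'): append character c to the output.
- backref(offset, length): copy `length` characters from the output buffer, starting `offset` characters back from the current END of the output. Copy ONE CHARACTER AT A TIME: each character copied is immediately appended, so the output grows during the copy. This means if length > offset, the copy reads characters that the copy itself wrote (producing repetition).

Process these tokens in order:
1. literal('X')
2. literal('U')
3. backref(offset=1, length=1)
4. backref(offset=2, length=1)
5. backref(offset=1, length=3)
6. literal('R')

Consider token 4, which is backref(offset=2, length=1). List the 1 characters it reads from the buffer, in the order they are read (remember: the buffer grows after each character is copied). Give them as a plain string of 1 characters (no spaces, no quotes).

Token 1: literal('X'). Output: "X"
Token 2: literal('U'). Output: "XU"
Token 3: backref(off=1, len=1). Copied 'U' from pos 1. Output: "XUU"
Token 4: backref(off=2, len=1). Buffer before: "XUU" (len 3)
  byte 1: read out[1]='U', append. Buffer now: "XUUU"

Answer: U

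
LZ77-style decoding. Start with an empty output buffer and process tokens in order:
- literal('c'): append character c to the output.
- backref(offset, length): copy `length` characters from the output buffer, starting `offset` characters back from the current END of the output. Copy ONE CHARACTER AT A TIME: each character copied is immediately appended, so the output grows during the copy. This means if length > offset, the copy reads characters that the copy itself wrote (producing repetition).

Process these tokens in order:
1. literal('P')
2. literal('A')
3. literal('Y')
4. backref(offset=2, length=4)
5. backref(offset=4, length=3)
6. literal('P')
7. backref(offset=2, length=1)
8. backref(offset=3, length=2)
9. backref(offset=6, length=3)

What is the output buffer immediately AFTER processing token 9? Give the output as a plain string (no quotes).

Answer: PAYAYAYAYAPAAPYAP

Derivation:
Token 1: literal('P'). Output: "P"
Token 2: literal('A'). Output: "PA"
Token 3: literal('Y'). Output: "PAY"
Token 4: backref(off=2, len=4) (overlapping!). Copied 'AYAY' from pos 1. Output: "PAYAYAY"
Token 5: backref(off=4, len=3). Copied 'AYA' from pos 3. Output: "PAYAYAYAYA"
Token 6: literal('P'). Output: "PAYAYAYAYAP"
Token 7: backref(off=2, len=1). Copied 'A' from pos 9. Output: "PAYAYAYAYAPA"
Token 8: backref(off=3, len=2). Copied 'AP' from pos 9. Output: "PAYAYAYAYAPAAP"
Token 9: backref(off=6, len=3). Copied 'YAP' from pos 8. Output: "PAYAYAYAYAPAAPYAP"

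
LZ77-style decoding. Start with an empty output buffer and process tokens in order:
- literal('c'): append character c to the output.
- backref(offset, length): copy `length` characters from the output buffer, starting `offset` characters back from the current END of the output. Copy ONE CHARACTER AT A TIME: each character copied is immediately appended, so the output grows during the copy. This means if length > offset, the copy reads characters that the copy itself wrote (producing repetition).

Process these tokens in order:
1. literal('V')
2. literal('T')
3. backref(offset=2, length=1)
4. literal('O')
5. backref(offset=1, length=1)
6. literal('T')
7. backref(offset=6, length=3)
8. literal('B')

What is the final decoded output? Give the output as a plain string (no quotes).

Answer: VTVOOTVTVB

Derivation:
Token 1: literal('V'). Output: "V"
Token 2: literal('T'). Output: "VT"
Token 3: backref(off=2, len=1). Copied 'V' from pos 0. Output: "VTV"
Token 4: literal('O'). Output: "VTVO"
Token 5: backref(off=1, len=1). Copied 'O' from pos 3. Output: "VTVOO"
Token 6: literal('T'). Output: "VTVOOT"
Token 7: backref(off=6, len=3). Copied 'VTV' from pos 0. Output: "VTVOOTVTV"
Token 8: literal('B'). Output: "VTVOOTVTVB"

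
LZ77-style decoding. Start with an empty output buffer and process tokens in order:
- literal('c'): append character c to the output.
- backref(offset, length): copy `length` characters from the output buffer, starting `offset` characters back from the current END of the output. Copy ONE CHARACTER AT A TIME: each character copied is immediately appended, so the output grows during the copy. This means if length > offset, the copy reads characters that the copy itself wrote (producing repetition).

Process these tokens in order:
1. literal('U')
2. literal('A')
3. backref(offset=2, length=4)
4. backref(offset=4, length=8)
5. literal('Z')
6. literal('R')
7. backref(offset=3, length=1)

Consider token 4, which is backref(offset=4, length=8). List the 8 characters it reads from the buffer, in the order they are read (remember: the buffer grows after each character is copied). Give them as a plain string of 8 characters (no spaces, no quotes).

Answer: UAUAUAUA

Derivation:
Token 1: literal('U'). Output: "U"
Token 2: literal('A'). Output: "UA"
Token 3: backref(off=2, len=4) (overlapping!). Copied 'UAUA' from pos 0. Output: "UAUAUA"
Token 4: backref(off=4, len=8). Buffer before: "UAUAUA" (len 6)
  byte 1: read out[2]='U', append. Buffer now: "UAUAUAU"
  byte 2: read out[3]='A', append. Buffer now: "UAUAUAUA"
  byte 3: read out[4]='U', append. Buffer now: "UAUAUAUAU"
  byte 4: read out[5]='A', append. Buffer now: "UAUAUAUAUA"
  byte 5: read out[6]='U', append. Buffer now: "UAUAUAUAUAU"
  byte 6: read out[7]='A', append. Buffer now: "UAUAUAUAUAUA"
  byte 7: read out[8]='U', append. Buffer now: "UAUAUAUAUAUAU"
  byte 8: read out[9]='A', append. Buffer now: "UAUAUAUAUAUAUA"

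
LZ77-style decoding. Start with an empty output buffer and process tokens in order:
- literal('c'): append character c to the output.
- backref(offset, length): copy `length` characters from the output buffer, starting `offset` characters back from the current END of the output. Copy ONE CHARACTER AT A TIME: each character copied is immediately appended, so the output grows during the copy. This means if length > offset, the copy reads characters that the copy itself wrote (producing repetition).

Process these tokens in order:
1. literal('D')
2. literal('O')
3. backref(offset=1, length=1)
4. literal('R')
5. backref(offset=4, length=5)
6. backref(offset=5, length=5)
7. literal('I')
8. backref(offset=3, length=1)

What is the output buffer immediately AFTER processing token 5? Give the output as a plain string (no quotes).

Token 1: literal('D'). Output: "D"
Token 2: literal('O'). Output: "DO"
Token 3: backref(off=1, len=1). Copied 'O' from pos 1. Output: "DOO"
Token 4: literal('R'). Output: "DOOR"
Token 5: backref(off=4, len=5) (overlapping!). Copied 'DOORD' from pos 0. Output: "DOORDOORD"

Answer: DOORDOORD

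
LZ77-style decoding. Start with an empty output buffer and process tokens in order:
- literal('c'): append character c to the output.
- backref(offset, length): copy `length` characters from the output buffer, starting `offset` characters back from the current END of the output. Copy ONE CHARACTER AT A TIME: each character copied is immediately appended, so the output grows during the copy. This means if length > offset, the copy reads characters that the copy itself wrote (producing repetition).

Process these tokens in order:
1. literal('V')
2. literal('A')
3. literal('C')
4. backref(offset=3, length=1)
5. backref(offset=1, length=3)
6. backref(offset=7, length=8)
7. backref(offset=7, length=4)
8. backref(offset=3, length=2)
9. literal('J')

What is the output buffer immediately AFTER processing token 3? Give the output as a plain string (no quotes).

Token 1: literal('V'). Output: "V"
Token 2: literal('A'). Output: "VA"
Token 3: literal('C'). Output: "VAC"

Answer: VAC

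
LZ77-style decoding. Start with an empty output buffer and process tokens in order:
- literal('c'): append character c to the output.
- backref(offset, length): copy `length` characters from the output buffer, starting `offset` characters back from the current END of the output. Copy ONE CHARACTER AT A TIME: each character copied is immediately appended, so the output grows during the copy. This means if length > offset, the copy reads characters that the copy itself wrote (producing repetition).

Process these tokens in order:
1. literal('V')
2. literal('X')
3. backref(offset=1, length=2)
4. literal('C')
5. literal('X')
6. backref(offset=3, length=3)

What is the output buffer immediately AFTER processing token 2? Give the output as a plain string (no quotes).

Answer: VX

Derivation:
Token 1: literal('V'). Output: "V"
Token 2: literal('X'). Output: "VX"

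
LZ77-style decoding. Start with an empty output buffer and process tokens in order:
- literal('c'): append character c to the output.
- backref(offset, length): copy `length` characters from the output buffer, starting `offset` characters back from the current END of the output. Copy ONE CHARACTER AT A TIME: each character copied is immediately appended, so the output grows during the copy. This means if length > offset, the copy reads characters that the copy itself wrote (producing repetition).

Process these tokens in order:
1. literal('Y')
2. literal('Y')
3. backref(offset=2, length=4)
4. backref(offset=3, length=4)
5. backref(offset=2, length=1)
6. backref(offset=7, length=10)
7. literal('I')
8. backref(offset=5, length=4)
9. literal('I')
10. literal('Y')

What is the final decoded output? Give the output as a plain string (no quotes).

Answer: YYYYYYYYYYYYYYYYYYYYYIYYYYIY

Derivation:
Token 1: literal('Y'). Output: "Y"
Token 2: literal('Y'). Output: "YY"
Token 3: backref(off=2, len=4) (overlapping!). Copied 'YYYY' from pos 0. Output: "YYYYYY"
Token 4: backref(off=3, len=4) (overlapping!). Copied 'YYYY' from pos 3. Output: "YYYYYYYYYY"
Token 5: backref(off=2, len=1). Copied 'Y' from pos 8. Output: "YYYYYYYYYYY"
Token 6: backref(off=7, len=10) (overlapping!). Copied 'YYYYYYYYYY' from pos 4. Output: "YYYYYYYYYYYYYYYYYYYYY"
Token 7: literal('I'). Output: "YYYYYYYYYYYYYYYYYYYYYI"
Token 8: backref(off=5, len=4). Copied 'YYYY' from pos 17. Output: "YYYYYYYYYYYYYYYYYYYYYIYYYY"
Token 9: literal('I'). Output: "YYYYYYYYYYYYYYYYYYYYYIYYYYI"
Token 10: literal('Y'). Output: "YYYYYYYYYYYYYYYYYYYYYIYYYYIY"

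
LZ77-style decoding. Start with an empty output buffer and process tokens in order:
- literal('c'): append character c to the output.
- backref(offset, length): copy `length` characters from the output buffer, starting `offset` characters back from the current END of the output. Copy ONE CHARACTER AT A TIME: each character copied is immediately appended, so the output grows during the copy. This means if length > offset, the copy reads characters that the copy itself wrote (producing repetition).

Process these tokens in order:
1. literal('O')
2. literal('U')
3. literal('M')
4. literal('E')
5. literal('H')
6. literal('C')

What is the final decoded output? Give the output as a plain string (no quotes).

Token 1: literal('O'). Output: "O"
Token 2: literal('U'). Output: "OU"
Token 3: literal('M'). Output: "OUM"
Token 4: literal('E'). Output: "OUME"
Token 5: literal('H'). Output: "OUMEH"
Token 6: literal('C'). Output: "OUMEHC"

Answer: OUMEHC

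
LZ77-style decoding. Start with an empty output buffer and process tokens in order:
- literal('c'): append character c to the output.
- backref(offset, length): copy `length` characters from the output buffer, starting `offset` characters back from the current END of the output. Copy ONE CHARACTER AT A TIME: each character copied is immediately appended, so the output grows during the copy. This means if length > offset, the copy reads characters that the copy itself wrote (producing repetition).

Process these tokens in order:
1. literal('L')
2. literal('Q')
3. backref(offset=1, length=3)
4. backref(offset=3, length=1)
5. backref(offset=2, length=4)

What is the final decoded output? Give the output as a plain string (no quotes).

Token 1: literal('L'). Output: "L"
Token 2: literal('Q'). Output: "LQ"
Token 3: backref(off=1, len=3) (overlapping!). Copied 'QQQ' from pos 1. Output: "LQQQQ"
Token 4: backref(off=3, len=1). Copied 'Q' from pos 2. Output: "LQQQQQ"
Token 5: backref(off=2, len=4) (overlapping!). Copied 'QQQQ' from pos 4. Output: "LQQQQQQQQQ"

Answer: LQQQQQQQQQ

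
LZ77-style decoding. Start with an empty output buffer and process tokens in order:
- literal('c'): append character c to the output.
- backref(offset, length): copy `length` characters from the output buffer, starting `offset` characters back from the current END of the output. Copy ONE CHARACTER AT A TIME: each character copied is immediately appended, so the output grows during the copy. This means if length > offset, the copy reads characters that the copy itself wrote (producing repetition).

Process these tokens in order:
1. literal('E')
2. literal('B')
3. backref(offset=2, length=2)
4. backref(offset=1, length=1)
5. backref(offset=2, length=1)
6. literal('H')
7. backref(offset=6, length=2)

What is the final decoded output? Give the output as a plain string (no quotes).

Token 1: literal('E'). Output: "E"
Token 2: literal('B'). Output: "EB"
Token 3: backref(off=2, len=2). Copied 'EB' from pos 0. Output: "EBEB"
Token 4: backref(off=1, len=1). Copied 'B' from pos 3. Output: "EBEBB"
Token 5: backref(off=2, len=1). Copied 'B' from pos 3. Output: "EBEBBB"
Token 6: literal('H'). Output: "EBEBBBH"
Token 7: backref(off=6, len=2). Copied 'BE' from pos 1. Output: "EBEBBBHBE"

Answer: EBEBBBHBE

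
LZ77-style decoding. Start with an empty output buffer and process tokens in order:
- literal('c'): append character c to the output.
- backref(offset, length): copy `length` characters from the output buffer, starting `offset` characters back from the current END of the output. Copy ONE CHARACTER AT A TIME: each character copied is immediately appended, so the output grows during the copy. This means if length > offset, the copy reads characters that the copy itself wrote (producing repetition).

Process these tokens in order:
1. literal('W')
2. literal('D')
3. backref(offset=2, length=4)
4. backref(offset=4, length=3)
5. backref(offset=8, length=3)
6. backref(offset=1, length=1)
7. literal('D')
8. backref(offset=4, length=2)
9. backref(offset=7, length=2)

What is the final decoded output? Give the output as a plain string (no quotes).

Token 1: literal('W'). Output: "W"
Token 2: literal('D'). Output: "WD"
Token 3: backref(off=2, len=4) (overlapping!). Copied 'WDWD' from pos 0. Output: "WDWDWD"
Token 4: backref(off=4, len=3). Copied 'WDW' from pos 2. Output: "WDWDWDWDW"
Token 5: backref(off=8, len=3). Copied 'DWD' from pos 1. Output: "WDWDWDWDWDWD"
Token 6: backref(off=1, len=1). Copied 'D' from pos 11. Output: "WDWDWDWDWDWDD"
Token 7: literal('D'). Output: "WDWDWDWDWDWDDD"
Token 8: backref(off=4, len=2). Copied 'WD' from pos 10. Output: "WDWDWDWDWDWDDDWD"
Token 9: backref(off=7, len=2). Copied 'DW' from pos 9. Output: "WDWDWDWDWDWDDDWDDW"

Answer: WDWDWDWDWDWDDDWDDW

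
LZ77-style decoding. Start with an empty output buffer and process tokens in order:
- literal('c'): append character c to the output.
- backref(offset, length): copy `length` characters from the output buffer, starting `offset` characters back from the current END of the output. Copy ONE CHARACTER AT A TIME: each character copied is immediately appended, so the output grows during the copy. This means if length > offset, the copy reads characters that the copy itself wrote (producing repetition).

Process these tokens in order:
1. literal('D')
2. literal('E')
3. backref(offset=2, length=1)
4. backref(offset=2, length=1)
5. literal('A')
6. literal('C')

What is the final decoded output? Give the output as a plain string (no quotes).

Token 1: literal('D'). Output: "D"
Token 2: literal('E'). Output: "DE"
Token 3: backref(off=2, len=1). Copied 'D' from pos 0. Output: "DED"
Token 4: backref(off=2, len=1). Copied 'E' from pos 1. Output: "DEDE"
Token 5: literal('A'). Output: "DEDEA"
Token 6: literal('C'). Output: "DEDEAC"

Answer: DEDEAC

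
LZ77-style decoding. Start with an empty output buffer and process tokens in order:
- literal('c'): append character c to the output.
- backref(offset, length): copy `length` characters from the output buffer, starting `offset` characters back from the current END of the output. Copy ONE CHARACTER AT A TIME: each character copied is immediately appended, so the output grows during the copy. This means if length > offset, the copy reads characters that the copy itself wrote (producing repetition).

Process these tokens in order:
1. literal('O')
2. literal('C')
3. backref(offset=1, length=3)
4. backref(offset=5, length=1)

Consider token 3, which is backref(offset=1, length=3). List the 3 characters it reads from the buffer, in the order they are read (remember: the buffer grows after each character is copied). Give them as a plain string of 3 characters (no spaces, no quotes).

Token 1: literal('O'). Output: "O"
Token 2: literal('C'). Output: "OC"
Token 3: backref(off=1, len=3). Buffer before: "OC" (len 2)
  byte 1: read out[1]='C', append. Buffer now: "OCC"
  byte 2: read out[2]='C', append. Buffer now: "OCCC"
  byte 3: read out[3]='C', append. Buffer now: "OCCCC"

Answer: CCC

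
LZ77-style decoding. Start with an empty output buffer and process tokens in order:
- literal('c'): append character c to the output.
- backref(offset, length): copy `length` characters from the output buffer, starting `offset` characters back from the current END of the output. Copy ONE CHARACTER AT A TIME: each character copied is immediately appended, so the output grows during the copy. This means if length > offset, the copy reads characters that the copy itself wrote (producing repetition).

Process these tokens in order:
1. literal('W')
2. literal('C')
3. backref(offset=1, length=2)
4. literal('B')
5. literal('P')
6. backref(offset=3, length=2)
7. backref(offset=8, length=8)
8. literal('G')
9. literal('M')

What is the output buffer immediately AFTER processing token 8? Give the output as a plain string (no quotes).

Token 1: literal('W'). Output: "W"
Token 2: literal('C'). Output: "WC"
Token 3: backref(off=1, len=2) (overlapping!). Copied 'CC' from pos 1. Output: "WCCC"
Token 4: literal('B'). Output: "WCCCB"
Token 5: literal('P'). Output: "WCCCBP"
Token 6: backref(off=3, len=2). Copied 'CB' from pos 3. Output: "WCCCBPCB"
Token 7: backref(off=8, len=8). Copied 'WCCCBPCB' from pos 0. Output: "WCCCBPCBWCCCBPCB"
Token 8: literal('G'). Output: "WCCCBPCBWCCCBPCBG"

Answer: WCCCBPCBWCCCBPCBG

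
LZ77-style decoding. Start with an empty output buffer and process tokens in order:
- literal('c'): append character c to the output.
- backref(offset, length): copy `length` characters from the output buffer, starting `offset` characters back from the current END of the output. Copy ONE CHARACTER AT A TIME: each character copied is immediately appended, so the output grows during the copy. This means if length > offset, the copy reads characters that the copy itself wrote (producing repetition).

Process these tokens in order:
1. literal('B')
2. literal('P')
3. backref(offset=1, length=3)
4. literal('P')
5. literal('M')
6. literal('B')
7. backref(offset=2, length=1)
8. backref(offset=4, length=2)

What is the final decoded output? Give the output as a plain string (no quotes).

Answer: BPPPPPMBMPM

Derivation:
Token 1: literal('B'). Output: "B"
Token 2: literal('P'). Output: "BP"
Token 3: backref(off=1, len=3) (overlapping!). Copied 'PPP' from pos 1. Output: "BPPPP"
Token 4: literal('P'). Output: "BPPPPP"
Token 5: literal('M'). Output: "BPPPPPM"
Token 6: literal('B'). Output: "BPPPPPMB"
Token 7: backref(off=2, len=1). Copied 'M' from pos 6. Output: "BPPPPPMBM"
Token 8: backref(off=4, len=2). Copied 'PM' from pos 5. Output: "BPPPPPMBMPM"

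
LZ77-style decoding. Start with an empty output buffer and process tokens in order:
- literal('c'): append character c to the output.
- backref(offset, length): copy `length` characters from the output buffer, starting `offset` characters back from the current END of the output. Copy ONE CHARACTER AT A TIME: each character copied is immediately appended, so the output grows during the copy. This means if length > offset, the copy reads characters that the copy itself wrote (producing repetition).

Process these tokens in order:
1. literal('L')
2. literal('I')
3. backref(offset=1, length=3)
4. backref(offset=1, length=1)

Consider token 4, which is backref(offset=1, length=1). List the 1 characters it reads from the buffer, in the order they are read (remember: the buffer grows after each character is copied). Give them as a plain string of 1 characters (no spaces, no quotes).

Answer: I

Derivation:
Token 1: literal('L'). Output: "L"
Token 2: literal('I'). Output: "LI"
Token 3: backref(off=1, len=3) (overlapping!). Copied 'III' from pos 1. Output: "LIIII"
Token 4: backref(off=1, len=1). Buffer before: "LIIII" (len 5)
  byte 1: read out[4]='I', append. Buffer now: "LIIIII"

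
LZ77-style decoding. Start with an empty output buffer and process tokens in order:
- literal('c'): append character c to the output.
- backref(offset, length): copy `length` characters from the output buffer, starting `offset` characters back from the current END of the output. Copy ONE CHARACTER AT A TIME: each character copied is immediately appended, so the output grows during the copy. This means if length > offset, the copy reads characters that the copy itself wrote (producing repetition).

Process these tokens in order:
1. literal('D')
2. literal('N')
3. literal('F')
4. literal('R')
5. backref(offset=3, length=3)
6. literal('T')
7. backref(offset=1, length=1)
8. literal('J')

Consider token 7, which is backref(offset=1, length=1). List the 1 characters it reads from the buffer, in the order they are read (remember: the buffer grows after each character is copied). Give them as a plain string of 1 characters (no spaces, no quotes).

Token 1: literal('D'). Output: "D"
Token 2: literal('N'). Output: "DN"
Token 3: literal('F'). Output: "DNF"
Token 4: literal('R'). Output: "DNFR"
Token 5: backref(off=3, len=3). Copied 'NFR' from pos 1. Output: "DNFRNFR"
Token 6: literal('T'). Output: "DNFRNFRT"
Token 7: backref(off=1, len=1). Buffer before: "DNFRNFRT" (len 8)
  byte 1: read out[7]='T', append. Buffer now: "DNFRNFRTT"

Answer: T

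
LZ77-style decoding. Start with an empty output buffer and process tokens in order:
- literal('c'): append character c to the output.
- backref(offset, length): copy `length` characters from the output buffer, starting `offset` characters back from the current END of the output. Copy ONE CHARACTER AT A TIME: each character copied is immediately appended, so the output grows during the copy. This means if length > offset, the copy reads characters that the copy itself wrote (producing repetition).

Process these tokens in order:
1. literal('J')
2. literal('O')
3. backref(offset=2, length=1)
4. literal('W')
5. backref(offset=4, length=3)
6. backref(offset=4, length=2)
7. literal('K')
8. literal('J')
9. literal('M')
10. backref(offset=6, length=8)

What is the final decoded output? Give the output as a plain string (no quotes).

Answer: JOJWJOJWJKJMJWJKJMJW

Derivation:
Token 1: literal('J'). Output: "J"
Token 2: literal('O'). Output: "JO"
Token 3: backref(off=2, len=1). Copied 'J' from pos 0. Output: "JOJ"
Token 4: literal('W'). Output: "JOJW"
Token 5: backref(off=4, len=3). Copied 'JOJ' from pos 0. Output: "JOJWJOJ"
Token 6: backref(off=4, len=2). Copied 'WJ' from pos 3. Output: "JOJWJOJWJ"
Token 7: literal('K'). Output: "JOJWJOJWJK"
Token 8: literal('J'). Output: "JOJWJOJWJKJ"
Token 9: literal('M'). Output: "JOJWJOJWJKJM"
Token 10: backref(off=6, len=8) (overlapping!). Copied 'JWJKJMJW' from pos 6. Output: "JOJWJOJWJKJMJWJKJMJW"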